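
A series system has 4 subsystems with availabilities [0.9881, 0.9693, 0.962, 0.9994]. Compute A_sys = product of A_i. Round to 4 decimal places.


Subsystems: [0.9881, 0.9693, 0.962, 0.9994]
After subsystem 1 (A=0.9881): product = 0.9881
After subsystem 2 (A=0.9693): product = 0.9578
After subsystem 3 (A=0.962): product = 0.9214
After subsystem 4 (A=0.9994): product = 0.9208
A_sys = 0.9208

0.9208


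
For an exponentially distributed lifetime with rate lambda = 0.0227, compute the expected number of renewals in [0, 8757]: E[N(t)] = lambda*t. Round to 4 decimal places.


lambda = 0.0227
t = 8757
E[N(t)] = lambda * t
E[N(t)] = 0.0227 * 8757
E[N(t)] = 198.7839

198.7839


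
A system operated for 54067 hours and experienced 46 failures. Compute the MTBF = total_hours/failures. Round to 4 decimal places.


total_hours = 54067
failures = 46
MTBF = 54067 / 46
MTBF = 1175.3696

1175.3696


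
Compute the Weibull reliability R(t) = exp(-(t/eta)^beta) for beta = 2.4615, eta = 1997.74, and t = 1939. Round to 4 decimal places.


beta = 2.4615, eta = 1997.74, t = 1939
t/eta = 1939 / 1997.74 = 0.9706
(t/eta)^beta = 0.9706^2.4615 = 0.9292
R(t) = exp(-0.9292)
R(t) = 0.3949

0.3949


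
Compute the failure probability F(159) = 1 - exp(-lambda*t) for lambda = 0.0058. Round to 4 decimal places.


lambda = 0.0058, t = 159
lambda * t = 0.9222
exp(-0.9222) = 0.3976
F(t) = 1 - 0.3976
F(t) = 0.6024

0.6024


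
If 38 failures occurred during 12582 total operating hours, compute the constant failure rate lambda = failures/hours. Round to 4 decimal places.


failures = 38
total_hours = 12582
lambda = 38 / 12582
lambda = 0.003

0.003


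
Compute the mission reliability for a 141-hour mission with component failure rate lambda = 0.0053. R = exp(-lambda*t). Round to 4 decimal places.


lambda = 0.0053
mission_time = 141
lambda * t = 0.0053 * 141 = 0.7473
R = exp(-0.7473)
R = 0.4736

0.4736


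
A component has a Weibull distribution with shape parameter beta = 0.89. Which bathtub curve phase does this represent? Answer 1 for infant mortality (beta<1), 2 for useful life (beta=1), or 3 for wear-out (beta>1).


beta = 0.89
Compare beta to 1:
beta < 1 => infant mortality (phase 1)
beta = 1 => useful life (phase 2)
beta > 1 => wear-out (phase 3)
Since beta = 0.89, this is infant mortality (decreasing failure rate)
Phase = 1

1


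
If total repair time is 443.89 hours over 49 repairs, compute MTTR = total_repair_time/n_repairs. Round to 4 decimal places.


total_repair_time = 443.89
n_repairs = 49
MTTR = 443.89 / 49
MTTR = 9.059

9.059


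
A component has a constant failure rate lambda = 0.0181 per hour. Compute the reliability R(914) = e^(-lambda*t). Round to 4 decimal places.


lambda = 0.0181
t = 914
lambda * t = 16.5434
R(t) = e^(-16.5434)
R(t) = 0.0

0.0


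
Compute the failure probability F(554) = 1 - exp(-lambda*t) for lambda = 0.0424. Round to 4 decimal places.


lambda = 0.0424, t = 554
lambda * t = 23.4896
exp(-23.4896) = 0.0
F(t) = 1 - 0.0
F(t) = 1.0

1.0


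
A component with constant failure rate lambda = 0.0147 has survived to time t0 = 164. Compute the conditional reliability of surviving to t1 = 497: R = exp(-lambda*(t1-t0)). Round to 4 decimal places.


lambda = 0.0147
t0 = 164, t1 = 497
t1 - t0 = 333
lambda * (t1-t0) = 0.0147 * 333 = 4.8951
R = exp(-4.8951)
R = 0.0075

0.0075


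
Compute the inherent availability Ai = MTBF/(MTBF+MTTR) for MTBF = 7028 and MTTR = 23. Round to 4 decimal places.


MTBF = 7028
MTTR = 23
MTBF + MTTR = 7051
Ai = 7028 / 7051
Ai = 0.9967

0.9967


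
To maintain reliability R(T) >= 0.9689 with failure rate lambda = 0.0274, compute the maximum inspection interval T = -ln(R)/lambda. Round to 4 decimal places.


R_target = 0.9689
lambda = 0.0274
-ln(0.9689) = 0.0316
T = 0.0316 / 0.0274
T = 1.1531

1.1531


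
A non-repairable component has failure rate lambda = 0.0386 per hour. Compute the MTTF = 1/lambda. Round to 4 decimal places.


lambda = 0.0386
MTTF = 1 / 0.0386
MTTF = 25.9067

25.9067


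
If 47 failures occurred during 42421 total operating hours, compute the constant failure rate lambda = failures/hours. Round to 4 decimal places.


failures = 47
total_hours = 42421
lambda = 47 / 42421
lambda = 0.0011

0.0011


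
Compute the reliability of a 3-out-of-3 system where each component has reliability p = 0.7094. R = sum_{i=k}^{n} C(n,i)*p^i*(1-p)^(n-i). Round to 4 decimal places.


k = 3, n = 3, p = 0.7094
i=3: C(3,3)=1 * 0.7094^3 * 0.2906^0 = 0.357
R = sum of terms = 0.357

0.357


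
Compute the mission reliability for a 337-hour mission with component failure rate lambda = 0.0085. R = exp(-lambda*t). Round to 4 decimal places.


lambda = 0.0085
mission_time = 337
lambda * t = 0.0085 * 337 = 2.8645
R = exp(-2.8645)
R = 0.057

0.057


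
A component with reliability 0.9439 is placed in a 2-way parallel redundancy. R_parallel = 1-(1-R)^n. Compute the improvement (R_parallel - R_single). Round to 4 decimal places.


R_single = 0.9439, n = 2
1 - R_single = 0.0561
(1 - R_single)^n = 0.0561^2 = 0.0031
R_parallel = 1 - 0.0031 = 0.9969
Improvement = 0.9969 - 0.9439
Improvement = 0.053

0.053


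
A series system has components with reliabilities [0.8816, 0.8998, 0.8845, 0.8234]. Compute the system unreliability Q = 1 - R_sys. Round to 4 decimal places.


Components: [0.8816, 0.8998, 0.8845, 0.8234]
After component 1: product = 0.8816
After component 2: product = 0.7933
After component 3: product = 0.7016
After component 4: product = 0.5777
R_sys = 0.5777
Q = 1 - 0.5777 = 0.4223

0.4223


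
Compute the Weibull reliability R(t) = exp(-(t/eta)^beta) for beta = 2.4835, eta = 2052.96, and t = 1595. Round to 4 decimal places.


beta = 2.4835, eta = 2052.96, t = 1595
t/eta = 1595 / 2052.96 = 0.7769
(t/eta)^beta = 0.7769^2.4835 = 0.5343
R(t) = exp(-0.5343)
R(t) = 0.5861

0.5861


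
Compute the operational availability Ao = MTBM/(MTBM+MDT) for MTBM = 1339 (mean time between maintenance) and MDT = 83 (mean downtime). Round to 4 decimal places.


MTBM = 1339
MDT = 83
MTBM + MDT = 1422
Ao = 1339 / 1422
Ao = 0.9416

0.9416


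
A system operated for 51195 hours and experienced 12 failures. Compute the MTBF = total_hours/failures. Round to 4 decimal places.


total_hours = 51195
failures = 12
MTBF = 51195 / 12
MTBF = 4266.25

4266.25


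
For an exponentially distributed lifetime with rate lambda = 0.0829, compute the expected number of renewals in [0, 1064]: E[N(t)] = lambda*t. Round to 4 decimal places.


lambda = 0.0829
t = 1064
E[N(t)] = lambda * t
E[N(t)] = 0.0829 * 1064
E[N(t)] = 88.2056

88.2056


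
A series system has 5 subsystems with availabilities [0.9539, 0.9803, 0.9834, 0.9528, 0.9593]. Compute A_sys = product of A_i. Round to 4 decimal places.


Subsystems: [0.9539, 0.9803, 0.9834, 0.9528, 0.9593]
After subsystem 1 (A=0.9539): product = 0.9539
After subsystem 2 (A=0.9803): product = 0.9351
After subsystem 3 (A=0.9834): product = 0.9196
After subsystem 4 (A=0.9528): product = 0.8762
After subsystem 5 (A=0.9593): product = 0.8405
A_sys = 0.8405

0.8405


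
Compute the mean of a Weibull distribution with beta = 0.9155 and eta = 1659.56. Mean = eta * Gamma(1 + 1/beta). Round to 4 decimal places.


beta = 0.9155, eta = 1659.56
1/beta = 1.0923
1 + 1/beta = 2.0923
Gamma(2.0923) = 1.0426
Mean = 1659.56 * 1.0426
Mean = 1730.2585

1730.2585


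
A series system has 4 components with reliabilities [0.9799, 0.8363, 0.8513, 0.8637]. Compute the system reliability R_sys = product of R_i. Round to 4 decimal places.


Components: [0.9799, 0.8363, 0.8513, 0.8637]
After component 1 (R=0.9799): product = 0.9799
After component 2 (R=0.8363): product = 0.8195
After component 3 (R=0.8513): product = 0.6976
After component 4 (R=0.8637): product = 0.6025
R_sys = 0.6025

0.6025


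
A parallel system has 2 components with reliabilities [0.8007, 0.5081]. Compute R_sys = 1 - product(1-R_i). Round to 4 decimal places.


Components: [0.8007, 0.5081]
(1 - 0.8007) = 0.1993, running product = 0.1993
(1 - 0.5081) = 0.4919, running product = 0.098
Product of (1-R_i) = 0.098
R_sys = 1 - 0.098 = 0.902

0.902


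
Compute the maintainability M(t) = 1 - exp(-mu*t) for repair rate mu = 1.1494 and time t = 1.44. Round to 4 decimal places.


mu = 1.1494, t = 1.44
mu * t = 1.1494 * 1.44 = 1.6551
exp(-1.6551) = 0.1911
M(t) = 1 - 0.1911
M(t) = 0.8089

0.8089


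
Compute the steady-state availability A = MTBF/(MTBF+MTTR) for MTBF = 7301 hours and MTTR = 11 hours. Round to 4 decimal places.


MTBF = 7301
MTTR = 11
MTBF + MTTR = 7312
A = 7301 / 7312
A = 0.9985

0.9985


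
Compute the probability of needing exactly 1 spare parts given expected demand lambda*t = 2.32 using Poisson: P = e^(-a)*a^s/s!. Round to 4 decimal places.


a = 2.32, s = 1
e^(-a) = e^(-2.32) = 0.0983
a^s = 2.32^1 = 2.32
s! = 1
P = 0.0983 * 2.32 / 1
P = 0.228

0.228


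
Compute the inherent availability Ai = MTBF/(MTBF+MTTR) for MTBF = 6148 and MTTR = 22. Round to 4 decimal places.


MTBF = 6148
MTTR = 22
MTBF + MTTR = 6170
Ai = 6148 / 6170
Ai = 0.9964

0.9964


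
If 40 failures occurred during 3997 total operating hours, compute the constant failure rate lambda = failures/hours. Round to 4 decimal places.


failures = 40
total_hours = 3997
lambda = 40 / 3997
lambda = 0.01

0.01


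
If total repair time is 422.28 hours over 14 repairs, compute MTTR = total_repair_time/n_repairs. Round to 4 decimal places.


total_repair_time = 422.28
n_repairs = 14
MTTR = 422.28 / 14
MTTR = 30.1629

30.1629


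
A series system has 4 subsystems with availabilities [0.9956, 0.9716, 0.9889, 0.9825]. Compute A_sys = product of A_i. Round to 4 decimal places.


Subsystems: [0.9956, 0.9716, 0.9889, 0.9825]
After subsystem 1 (A=0.9956): product = 0.9956
After subsystem 2 (A=0.9716): product = 0.9673
After subsystem 3 (A=0.9889): product = 0.9566
After subsystem 4 (A=0.9825): product = 0.9398
A_sys = 0.9398

0.9398


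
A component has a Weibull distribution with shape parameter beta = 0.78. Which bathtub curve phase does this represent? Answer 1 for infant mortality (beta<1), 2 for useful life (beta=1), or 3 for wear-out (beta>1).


beta = 0.78
Compare beta to 1:
beta < 1 => infant mortality (phase 1)
beta = 1 => useful life (phase 2)
beta > 1 => wear-out (phase 3)
Since beta = 0.78, this is infant mortality (decreasing failure rate)
Phase = 1

1


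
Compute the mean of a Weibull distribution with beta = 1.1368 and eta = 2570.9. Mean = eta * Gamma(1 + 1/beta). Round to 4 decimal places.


beta = 1.1368, eta = 2570.9
1/beta = 0.8797
1 + 1/beta = 1.8797
Gamma(1.8797) = 0.955
Mean = 2570.9 * 0.955
Mean = 2455.1078

2455.1078


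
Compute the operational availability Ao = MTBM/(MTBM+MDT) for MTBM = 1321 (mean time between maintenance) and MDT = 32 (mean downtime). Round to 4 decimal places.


MTBM = 1321
MDT = 32
MTBM + MDT = 1353
Ao = 1321 / 1353
Ao = 0.9763

0.9763


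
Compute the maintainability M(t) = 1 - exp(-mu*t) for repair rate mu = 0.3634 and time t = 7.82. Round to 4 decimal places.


mu = 0.3634, t = 7.82
mu * t = 0.3634 * 7.82 = 2.8418
exp(-2.8418) = 0.0583
M(t) = 1 - 0.0583
M(t) = 0.9417

0.9417


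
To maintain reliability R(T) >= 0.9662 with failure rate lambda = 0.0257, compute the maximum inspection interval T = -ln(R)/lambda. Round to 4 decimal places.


R_target = 0.9662
lambda = 0.0257
-ln(0.9662) = 0.0344
T = 0.0344 / 0.0257
T = 1.3379

1.3379


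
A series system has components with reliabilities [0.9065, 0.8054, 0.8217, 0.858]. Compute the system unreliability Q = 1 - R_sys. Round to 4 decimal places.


Components: [0.9065, 0.8054, 0.8217, 0.858]
After component 1: product = 0.9065
After component 2: product = 0.7301
After component 3: product = 0.5999
After component 4: product = 0.5147
R_sys = 0.5147
Q = 1 - 0.5147 = 0.4853

0.4853


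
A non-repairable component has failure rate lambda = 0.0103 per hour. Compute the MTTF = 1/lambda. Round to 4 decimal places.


lambda = 0.0103
MTTF = 1 / 0.0103
MTTF = 97.0874

97.0874


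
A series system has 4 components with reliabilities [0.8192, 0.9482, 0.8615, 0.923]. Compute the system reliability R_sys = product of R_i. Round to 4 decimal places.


Components: [0.8192, 0.9482, 0.8615, 0.923]
After component 1 (R=0.8192): product = 0.8192
After component 2 (R=0.9482): product = 0.7768
After component 3 (R=0.8615): product = 0.6692
After component 4 (R=0.923): product = 0.6177
R_sys = 0.6177

0.6177


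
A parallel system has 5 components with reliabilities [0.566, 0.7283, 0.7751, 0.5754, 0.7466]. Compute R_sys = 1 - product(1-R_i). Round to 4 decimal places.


Components: [0.566, 0.7283, 0.7751, 0.5754, 0.7466]
(1 - 0.566) = 0.434, running product = 0.434
(1 - 0.7283) = 0.2717, running product = 0.1179
(1 - 0.7751) = 0.2249, running product = 0.0265
(1 - 0.5754) = 0.4246, running product = 0.0113
(1 - 0.7466) = 0.2534, running product = 0.0029
Product of (1-R_i) = 0.0029
R_sys = 1 - 0.0029 = 0.9971

0.9971


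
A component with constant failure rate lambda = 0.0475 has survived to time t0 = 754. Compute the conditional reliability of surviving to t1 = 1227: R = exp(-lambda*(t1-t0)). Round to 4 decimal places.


lambda = 0.0475
t0 = 754, t1 = 1227
t1 - t0 = 473
lambda * (t1-t0) = 0.0475 * 473 = 22.4675
R = exp(-22.4675)
R = 0.0

0.0


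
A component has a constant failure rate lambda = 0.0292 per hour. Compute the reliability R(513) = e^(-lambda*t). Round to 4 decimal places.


lambda = 0.0292
t = 513
lambda * t = 14.9796
R(t) = e^(-14.9796)
R(t) = 0.0

0.0


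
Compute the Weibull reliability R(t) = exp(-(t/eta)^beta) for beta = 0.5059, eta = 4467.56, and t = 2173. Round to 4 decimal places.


beta = 0.5059, eta = 4467.56, t = 2173
t/eta = 2173 / 4467.56 = 0.4864
(t/eta)^beta = 0.4864^0.5059 = 0.6945
R(t) = exp(-0.6945)
R(t) = 0.4993

0.4993


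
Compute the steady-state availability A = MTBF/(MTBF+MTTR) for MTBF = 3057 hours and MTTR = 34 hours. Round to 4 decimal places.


MTBF = 3057
MTTR = 34
MTBF + MTTR = 3091
A = 3057 / 3091
A = 0.989

0.989


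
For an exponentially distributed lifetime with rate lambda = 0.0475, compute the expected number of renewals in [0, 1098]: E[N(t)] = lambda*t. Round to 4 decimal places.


lambda = 0.0475
t = 1098
E[N(t)] = lambda * t
E[N(t)] = 0.0475 * 1098
E[N(t)] = 52.155

52.155


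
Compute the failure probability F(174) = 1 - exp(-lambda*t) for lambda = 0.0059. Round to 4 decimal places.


lambda = 0.0059, t = 174
lambda * t = 1.0266
exp(-1.0266) = 0.3582
F(t) = 1 - 0.3582
F(t) = 0.6418

0.6418


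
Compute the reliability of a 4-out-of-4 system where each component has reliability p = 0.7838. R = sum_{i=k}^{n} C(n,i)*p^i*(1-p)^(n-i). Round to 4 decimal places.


k = 4, n = 4, p = 0.7838
i=4: C(4,4)=1 * 0.7838^4 * 0.2162^0 = 0.3774
R = sum of terms = 0.3774

0.3774


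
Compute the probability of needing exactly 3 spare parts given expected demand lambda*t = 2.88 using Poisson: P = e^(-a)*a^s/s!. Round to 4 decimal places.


a = 2.88, s = 3
e^(-a) = e^(-2.88) = 0.0561
a^s = 2.88^3 = 23.8879
s! = 6
P = 0.0561 * 23.8879 / 6
P = 0.2235

0.2235


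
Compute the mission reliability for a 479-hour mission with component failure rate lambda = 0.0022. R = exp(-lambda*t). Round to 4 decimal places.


lambda = 0.0022
mission_time = 479
lambda * t = 0.0022 * 479 = 1.0538
R = exp(-1.0538)
R = 0.3486

0.3486


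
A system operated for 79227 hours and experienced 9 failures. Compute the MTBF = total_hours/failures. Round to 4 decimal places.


total_hours = 79227
failures = 9
MTBF = 79227 / 9
MTBF = 8803.0

8803.0


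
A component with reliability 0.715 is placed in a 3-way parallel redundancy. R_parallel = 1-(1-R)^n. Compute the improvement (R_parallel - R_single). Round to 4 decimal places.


R_single = 0.715, n = 3
1 - R_single = 0.285
(1 - R_single)^n = 0.285^3 = 0.0231
R_parallel = 1 - 0.0231 = 0.9769
Improvement = 0.9769 - 0.715
Improvement = 0.2619

0.2619


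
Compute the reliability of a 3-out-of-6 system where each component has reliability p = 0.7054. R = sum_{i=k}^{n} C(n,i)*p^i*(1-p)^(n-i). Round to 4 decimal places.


k = 3, n = 6, p = 0.7054
i=3: C(6,3)=20 * 0.7054^3 * 0.2946^3 = 0.1795
i=4: C(6,4)=15 * 0.7054^4 * 0.2946^2 = 0.3223
i=5: C(6,5)=6 * 0.7054^5 * 0.2946^1 = 0.3087
i=6: C(6,6)=1 * 0.7054^6 * 0.2946^0 = 0.1232
R = sum of terms = 0.9337

0.9337


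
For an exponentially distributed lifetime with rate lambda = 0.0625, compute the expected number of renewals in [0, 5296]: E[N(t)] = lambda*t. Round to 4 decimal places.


lambda = 0.0625
t = 5296
E[N(t)] = lambda * t
E[N(t)] = 0.0625 * 5296
E[N(t)] = 331.0

331.0


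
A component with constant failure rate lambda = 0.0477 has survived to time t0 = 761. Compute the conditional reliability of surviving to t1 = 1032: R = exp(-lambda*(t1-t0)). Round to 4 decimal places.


lambda = 0.0477
t0 = 761, t1 = 1032
t1 - t0 = 271
lambda * (t1-t0) = 0.0477 * 271 = 12.9267
R = exp(-12.9267)
R = 0.0

0.0


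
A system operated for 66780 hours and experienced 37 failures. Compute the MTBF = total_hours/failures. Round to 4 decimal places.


total_hours = 66780
failures = 37
MTBF = 66780 / 37
MTBF = 1804.8649

1804.8649


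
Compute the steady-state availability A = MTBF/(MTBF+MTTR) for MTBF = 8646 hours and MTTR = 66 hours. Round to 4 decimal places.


MTBF = 8646
MTTR = 66
MTBF + MTTR = 8712
A = 8646 / 8712
A = 0.9924

0.9924


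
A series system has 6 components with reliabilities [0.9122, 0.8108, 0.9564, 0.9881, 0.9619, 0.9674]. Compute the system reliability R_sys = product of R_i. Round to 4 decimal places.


Components: [0.9122, 0.8108, 0.9564, 0.9881, 0.9619, 0.9674]
After component 1 (R=0.9122): product = 0.9122
After component 2 (R=0.8108): product = 0.7396
After component 3 (R=0.9564): product = 0.7074
After component 4 (R=0.9881): product = 0.6989
After component 5 (R=0.9619): product = 0.6723
After component 6 (R=0.9674): product = 0.6504
R_sys = 0.6504

0.6504


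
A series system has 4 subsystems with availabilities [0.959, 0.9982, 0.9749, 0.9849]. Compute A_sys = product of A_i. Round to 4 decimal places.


Subsystems: [0.959, 0.9982, 0.9749, 0.9849]
After subsystem 1 (A=0.959): product = 0.959
After subsystem 2 (A=0.9982): product = 0.9573
After subsystem 3 (A=0.9749): product = 0.9332
After subsystem 4 (A=0.9849): product = 0.9192
A_sys = 0.9192

0.9192


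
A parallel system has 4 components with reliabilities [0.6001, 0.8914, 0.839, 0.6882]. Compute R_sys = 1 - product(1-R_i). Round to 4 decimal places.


Components: [0.6001, 0.8914, 0.839, 0.6882]
(1 - 0.6001) = 0.3999, running product = 0.3999
(1 - 0.8914) = 0.1086, running product = 0.0434
(1 - 0.839) = 0.161, running product = 0.007
(1 - 0.6882) = 0.3118, running product = 0.0022
Product of (1-R_i) = 0.0022
R_sys = 1 - 0.0022 = 0.9978

0.9978


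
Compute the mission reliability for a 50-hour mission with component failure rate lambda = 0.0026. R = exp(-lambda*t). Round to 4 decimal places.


lambda = 0.0026
mission_time = 50
lambda * t = 0.0026 * 50 = 0.13
R = exp(-0.13)
R = 0.8781

0.8781


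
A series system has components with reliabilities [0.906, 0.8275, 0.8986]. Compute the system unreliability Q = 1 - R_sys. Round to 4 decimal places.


Components: [0.906, 0.8275, 0.8986]
After component 1: product = 0.906
After component 2: product = 0.7497
After component 3: product = 0.6737
R_sys = 0.6737
Q = 1 - 0.6737 = 0.3263

0.3263


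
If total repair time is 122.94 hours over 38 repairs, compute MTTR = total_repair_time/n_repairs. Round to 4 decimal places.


total_repair_time = 122.94
n_repairs = 38
MTTR = 122.94 / 38
MTTR = 3.2353

3.2353


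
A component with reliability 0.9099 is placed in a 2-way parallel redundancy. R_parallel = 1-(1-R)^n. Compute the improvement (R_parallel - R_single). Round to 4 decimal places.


R_single = 0.9099, n = 2
1 - R_single = 0.0901
(1 - R_single)^n = 0.0901^2 = 0.0081
R_parallel = 1 - 0.0081 = 0.9919
Improvement = 0.9919 - 0.9099
Improvement = 0.082

0.082


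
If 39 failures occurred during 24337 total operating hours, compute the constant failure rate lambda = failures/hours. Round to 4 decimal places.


failures = 39
total_hours = 24337
lambda = 39 / 24337
lambda = 0.0016

0.0016


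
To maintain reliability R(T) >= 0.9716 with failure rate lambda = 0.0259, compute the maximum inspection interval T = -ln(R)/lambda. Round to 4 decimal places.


R_target = 0.9716
lambda = 0.0259
-ln(0.9716) = 0.0288
T = 0.0288 / 0.0259
T = 1.1124

1.1124


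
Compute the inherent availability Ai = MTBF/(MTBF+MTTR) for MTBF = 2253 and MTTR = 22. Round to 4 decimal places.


MTBF = 2253
MTTR = 22
MTBF + MTTR = 2275
Ai = 2253 / 2275
Ai = 0.9903

0.9903


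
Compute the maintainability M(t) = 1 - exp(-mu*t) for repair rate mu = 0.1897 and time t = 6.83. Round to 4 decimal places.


mu = 0.1897, t = 6.83
mu * t = 0.1897 * 6.83 = 1.2957
exp(-1.2957) = 0.2737
M(t) = 1 - 0.2737
M(t) = 0.7263

0.7263


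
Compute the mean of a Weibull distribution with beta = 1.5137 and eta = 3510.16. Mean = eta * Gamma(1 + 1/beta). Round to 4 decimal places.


beta = 1.5137, eta = 3510.16
1/beta = 0.6606
1 + 1/beta = 1.6606
Gamma(1.6606) = 0.9018
Mean = 3510.16 * 0.9018
Mean = 3165.354

3165.354


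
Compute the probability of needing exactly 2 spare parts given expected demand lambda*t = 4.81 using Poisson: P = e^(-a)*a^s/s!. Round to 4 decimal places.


a = 4.81, s = 2
e^(-a) = e^(-4.81) = 0.0081
a^s = 4.81^2 = 23.1361
s! = 2
P = 0.0081 * 23.1361 / 2
P = 0.0943

0.0943


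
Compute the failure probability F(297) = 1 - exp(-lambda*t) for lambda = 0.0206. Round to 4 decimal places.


lambda = 0.0206, t = 297
lambda * t = 6.1182
exp(-6.1182) = 0.0022
F(t) = 1 - 0.0022
F(t) = 0.9978

0.9978


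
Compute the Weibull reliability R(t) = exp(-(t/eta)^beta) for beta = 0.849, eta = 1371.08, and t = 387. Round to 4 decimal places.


beta = 0.849, eta = 1371.08, t = 387
t/eta = 387 / 1371.08 = 0.2823
(t/eta)^beta = 0.2823^0.849 = 0.3417
R(t) = exp(-0.3417)
R(t) = 0.7106

0.7106


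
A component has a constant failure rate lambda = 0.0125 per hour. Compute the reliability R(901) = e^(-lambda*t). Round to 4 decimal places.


lambda = 0.0125
t = 901
lambda * t = 11.2625
R(t) = e^(-11.2625)
R(t) = 0.0

0.0


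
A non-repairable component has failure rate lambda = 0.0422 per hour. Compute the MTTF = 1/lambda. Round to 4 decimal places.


lambda = 0.0422
MTTF = 1 / 0.0422
MTTF = 23.6967

23.6967


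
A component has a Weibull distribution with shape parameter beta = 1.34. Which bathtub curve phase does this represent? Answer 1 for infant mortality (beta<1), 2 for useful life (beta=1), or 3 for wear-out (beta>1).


beta = 1.34
Compare beta to 1:
beta < 1 => infant mortality (phase 1)
beta = 1 => useful life (phase 2)
beta > 1 => wear-out (phase 3)
Since beta = 1.34, this is wear-out (increasing failure rate)
Phase = 3

3


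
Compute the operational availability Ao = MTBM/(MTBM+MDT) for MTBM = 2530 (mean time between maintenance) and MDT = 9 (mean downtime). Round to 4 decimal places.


MTBM = 2530
MDT = 9
MTBM + MDT = 2539
Ao = 2530 / 2539
Ao = 0.9965

0.9965


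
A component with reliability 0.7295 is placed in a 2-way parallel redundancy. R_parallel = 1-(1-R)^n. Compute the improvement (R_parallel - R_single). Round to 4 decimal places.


R_single = 0.7295, n = 2
1 - R_single = 0.2705
(1 - R_single)^n = 0.2705^2 = 0.0732
R_parallel = 1 - 0.0732 = 0.9268
Improvement = 0.9268 - 0.7295
Improvement = 0.1973

0.1973


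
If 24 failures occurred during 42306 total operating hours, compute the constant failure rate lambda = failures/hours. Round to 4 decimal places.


failures = 24
total_hours = 42306
lambda = 24 / 42306
lambda = 0.0006

0.0006


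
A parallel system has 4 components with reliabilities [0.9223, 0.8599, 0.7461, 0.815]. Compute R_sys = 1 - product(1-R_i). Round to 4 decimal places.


Components: [0.9223, 0.8599, 0.7461, 0.815]
(1 - 0.9223) = 0.0777, running product = 0.0777
(1 - 0.8599) = 0.1401, running product = 0.0109
(1 - 0.7461) = 0.2539, running product = 0.0028
(1 - 0.815) = 0.185, running product = 0.0005
Product of (1-R_i) = 0.0005
R_sys = 1 - 0.0005 = 0.9995

0.9995


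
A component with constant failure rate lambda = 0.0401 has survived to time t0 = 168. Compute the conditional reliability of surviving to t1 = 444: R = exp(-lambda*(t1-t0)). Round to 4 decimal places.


lambda = 0.0401
t0 = 168, t1 = 444
t1 - t0 = 276
lambda * (t1-t0) = 0.0401 * 276 = 11.0676
R = exp(-11.0676)
R = 0.0

0.0


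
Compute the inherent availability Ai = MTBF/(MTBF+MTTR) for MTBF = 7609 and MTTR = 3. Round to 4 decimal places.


MTBF = 7609
MTTR = 3
MTBF + MTTR = 7612
Ai = 7609 / 7612
Ai = 0.9996

0.9996


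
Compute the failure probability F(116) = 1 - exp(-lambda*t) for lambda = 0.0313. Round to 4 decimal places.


lambda = 0.0313, t = 116
lambda * t = 3.6308
exp(-3.6308) = 0.0265
F(t) = 1 - 0.0265
F(t) = 0.9735

0.9735


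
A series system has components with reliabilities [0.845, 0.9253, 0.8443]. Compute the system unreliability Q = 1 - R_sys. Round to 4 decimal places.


Components: [0.845, 0.9253, 0.8443]
After component 1: product = 0.845
After component 2: product = 0.7819
After component 3: product = 0.6601
R_sys = 0.6601
Q = 1 - 0.6601 = 0.3399

0.3399


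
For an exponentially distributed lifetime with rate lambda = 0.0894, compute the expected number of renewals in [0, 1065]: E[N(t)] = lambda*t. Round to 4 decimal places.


lambda = 0.0894
t = 1065
E[N(t)] = lambda * t
E[N(t)] = 0.0894 * 1065
E[N(t)] = 95.211

95.211


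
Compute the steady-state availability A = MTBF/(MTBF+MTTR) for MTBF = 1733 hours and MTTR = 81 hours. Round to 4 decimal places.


MTBF = 1733
MTTR = 81
MTBF + MTTR = 1814
A = 1733 / 1814
A = 0.9553

0.9553


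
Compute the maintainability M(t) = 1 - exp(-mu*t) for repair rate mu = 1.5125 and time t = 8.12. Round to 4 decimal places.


mu = 1.5125, t = 8.12
mu * t = 1.5125 * 8.12 = 12.2815
exp(-12.2815) = 0.0
M(t) = 1 - 0.0
M(t) = 1.0

1.0


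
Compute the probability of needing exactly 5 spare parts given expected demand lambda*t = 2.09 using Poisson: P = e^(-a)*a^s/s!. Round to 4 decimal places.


a = 2.09, s = 5
e^(-a) = e^(-2.09) = 0.1237
a^s = 2.09^5 = 39.8778
s! = 120
P = 0.1237 * 39.8778 / 120
P = 0.0411

0.0411


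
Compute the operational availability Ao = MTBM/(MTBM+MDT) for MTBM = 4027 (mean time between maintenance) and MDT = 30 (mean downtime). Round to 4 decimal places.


MTBM = 4027
MDT = 30
MTBM + MDT = 4057
Ao = 4027 / 4057
Ao = 0.9926

0.9926


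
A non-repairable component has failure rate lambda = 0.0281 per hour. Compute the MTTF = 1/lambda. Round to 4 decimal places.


lambda = 0.0281
MTTF = 1 / 0.0281
MTTF = 35.5872

35.5872


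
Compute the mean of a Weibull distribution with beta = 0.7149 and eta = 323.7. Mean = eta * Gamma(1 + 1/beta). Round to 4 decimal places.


beta = 0.7149, eta = 323.7
1/beta = 1.3988
1 + 1/beta = 2.3988
Gamma(2.3988) = 1.2412
Mean = 323.7 * 1.2412
Mean = 401.7747

401.7747


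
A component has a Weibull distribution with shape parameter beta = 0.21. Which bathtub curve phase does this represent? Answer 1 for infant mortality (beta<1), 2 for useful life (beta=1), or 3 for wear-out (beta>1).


beta = 0.21
Compare beta to 1:
beta < 1 => infant mortality (phase 1)
beta = 1 => useful life (phase 2)
beta > 1 => wear-out (phase 3)
Since beta = 0.21, this is infant mortality (decreasing failure rate)
Phase = 1

1


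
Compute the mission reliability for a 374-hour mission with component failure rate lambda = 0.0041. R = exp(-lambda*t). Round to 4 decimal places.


lambda = 0.0041
mission_time = 374
lambda * t = 0.0041 * 374 = 1.5334
R = exp(-1.5334)
R = 0.2158

0.2158


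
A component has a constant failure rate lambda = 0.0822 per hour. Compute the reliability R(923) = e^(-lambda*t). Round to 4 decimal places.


lambda = 0.0822
t = 923
lambda * t = 75.8706
R(t) = e^(-75.8706)
R(t) = 0.0

0.0


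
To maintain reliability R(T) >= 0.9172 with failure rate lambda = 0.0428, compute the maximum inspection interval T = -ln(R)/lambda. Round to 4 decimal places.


R_target = 0.9172
lambda = 0.0428
-ln(0.9172) = 0.0864
T = 0.0864 / 0.0428
T = 2.0194

2.0194


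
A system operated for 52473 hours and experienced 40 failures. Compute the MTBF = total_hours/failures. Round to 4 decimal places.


total_hours = 52473
failures = 40
MTBF = 52473 / 40
MTBF = 1311.825

1311.825


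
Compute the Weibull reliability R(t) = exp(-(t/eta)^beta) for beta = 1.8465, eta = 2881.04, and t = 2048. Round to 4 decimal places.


beta = 1.8465, eta = 2881.04, t = 2048
t/eta = 2048 / 2881.04 = 0.7109
(t/eta)^beta = 0.7109^1.8465 = 0.5325
R(t) = exp(-0.5325)
R(t) = 0.5871

0.5871


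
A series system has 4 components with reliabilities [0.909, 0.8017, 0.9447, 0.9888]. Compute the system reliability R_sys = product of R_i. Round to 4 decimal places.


Components: [0.909, 0.8017, 0.9447, 0.9888]
After component 1 (R=0.909): product = 0.909
After component 2 (R=0.8017): product = 0.7287
After component 3 (R=0.9447): product = 0.6884
After component 4 (R=0.9888): product = 0.6807
R_sys = 0.6807

0.6807


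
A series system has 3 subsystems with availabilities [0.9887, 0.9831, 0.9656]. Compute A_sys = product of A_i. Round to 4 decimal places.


Subsystems: [0.9887, 0.9831, 0.9656]
After subsystem 1 (A=0.9887): product = 0.9887
After subsystem 2 (A=0.9831): product = 0.972
After subsystem 3 (A=0.9656): product = 0.9386
A_sys = 0.9386

0.9386


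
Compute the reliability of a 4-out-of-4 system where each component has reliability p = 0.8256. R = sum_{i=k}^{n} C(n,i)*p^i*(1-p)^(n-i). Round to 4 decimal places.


k = 4, n = 4, p = 0.8256
i=4: C(4,4)=1 * 0.8256^4 * 0.1744^0 = 0.4646
R = sum of terms = 0.4646

0.4646


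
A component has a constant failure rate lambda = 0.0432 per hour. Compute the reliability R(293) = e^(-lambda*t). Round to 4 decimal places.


lambda = 0.0432
t = 293
lambda * t = 12.6576
R(t) = e^(-12.6576)
R(t) = 0.0

0.0


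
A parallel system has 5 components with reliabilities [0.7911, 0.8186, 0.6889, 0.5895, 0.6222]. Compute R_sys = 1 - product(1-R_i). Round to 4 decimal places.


Components: [0.7911, 0.8186, 0.6889, 0.5895, 0.6222]
(1 - 0.7911) = 0.2089, running product = 0.2089
(1 - 0.8186) = 0.1814, running product = 0.0379
(1 - 0.6889) = 0.3111, running product = 0.0118
(1 - 0.5895) = 0.4105, running product = 0.0048
(1 - 0.6222) = 0.3778, running product = 0.0018
Product of (1-R_i) = 0.0018
R_sys = 1 - 0.0018 = 0.9982

0.9982


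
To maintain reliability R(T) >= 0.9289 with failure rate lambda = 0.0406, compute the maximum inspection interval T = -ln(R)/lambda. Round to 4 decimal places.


R_target = 0.9289
lambda = 0.0406
-ln(0.9289) = 0.0738
T = 0.0738 / 0.0406
T = 1.8166

1.8166


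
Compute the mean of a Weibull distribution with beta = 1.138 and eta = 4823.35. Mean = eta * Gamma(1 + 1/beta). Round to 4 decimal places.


beta = 1.138, eta = 4823.35
1/beta = 0.8787
1 + 1/beta = 1.8787
Gamma(1.8787) = 0.9547
Mean = 4823.35 * 0.9547
Mean = 4604.6485

4604.6485


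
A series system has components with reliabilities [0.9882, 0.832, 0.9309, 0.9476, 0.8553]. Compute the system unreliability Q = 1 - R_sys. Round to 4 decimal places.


Components: [0.9882, 0.832, 0.9309, 0.9476, 0.8553]
After component 1: product = 0.9882
After component 2: product = 0.8222
After component 3: product = 0.7654
After component 4: product = 0.7253
After component 5: product = 0.6203
R_sys = 0.6203
Q = 1 - 0.6203 = 0.3797

0.3797


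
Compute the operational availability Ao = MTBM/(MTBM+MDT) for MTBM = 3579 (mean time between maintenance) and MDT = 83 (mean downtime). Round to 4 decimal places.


MTBM = 3579
MDT = 83
MTBM + MDT = 3662
Ao = 3579 / 3662
Ao = 0.9773

0.9773


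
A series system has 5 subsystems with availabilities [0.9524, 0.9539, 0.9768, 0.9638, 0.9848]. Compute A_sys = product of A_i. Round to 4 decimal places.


Subsystems: [0.9524, 0.9539, 0.9768, 0.9638, 0.9848]
After subsystem 1 (A=0.9524): product = 0.9524
After subsystem 2 (A=0.9539): product = 0.9085
After subsystem 3 (A=0.9768): product = 0.8874
After subsystem 4 (A=0.9638): product = 0.8553
After subsystem 5 (A=0.9848): product = 0.8423
A_sys = 0.8423

0.8423


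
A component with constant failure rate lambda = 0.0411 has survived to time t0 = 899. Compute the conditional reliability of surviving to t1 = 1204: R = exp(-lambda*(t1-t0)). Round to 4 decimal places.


lambda = 0.0411
t0 = 899, t1 = 1204
t1 - t0 = 305
lambda * (t1-t0) = 0.0411 * 305 = 12.5355
R = exp(-12.5355)
R = 0.0

0.0


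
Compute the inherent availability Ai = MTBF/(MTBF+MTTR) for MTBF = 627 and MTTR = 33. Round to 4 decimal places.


MTBF = 627
MTTR = 33
MTBF + MTTR = 660
Ai = 627 / 660
Ai = 0.95

0.95


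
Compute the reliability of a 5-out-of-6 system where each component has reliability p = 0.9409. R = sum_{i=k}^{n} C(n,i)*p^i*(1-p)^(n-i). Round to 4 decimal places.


k = 5, n = 6, p = 0.9409
i=5: C(6,5)=6 * 0.9409^5 * 0.0591^1 = 0.2615
i=6: C(6,6)=1 * 0.9409^6 * 0.0591^0 = 0.6938
R = sum of terms = 0.9553

0.9553


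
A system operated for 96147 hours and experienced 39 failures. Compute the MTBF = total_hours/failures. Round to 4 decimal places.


total_hours = 96147
failures = 39
MTBF = 96147 / 39
MTBF = 2465.3077

2465.3077


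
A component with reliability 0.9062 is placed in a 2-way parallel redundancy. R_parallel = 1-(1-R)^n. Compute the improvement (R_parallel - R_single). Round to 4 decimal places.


R_single = 0.9062, n = 2
1 - R_single = 0.0938
(1 - R_single)^n = 0.0938^2 = 0.0088
R_parallel = 1 - 0.0088 = 0.9912
Improvement = 0.9912 - 0.9062
Improvement = 0.085

0.085


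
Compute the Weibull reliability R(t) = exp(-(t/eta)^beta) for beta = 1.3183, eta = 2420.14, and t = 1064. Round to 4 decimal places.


beta = 1.3183, eta = 2420.14, t = 1064
t/eta = 1064 / 2420.14 = 0.4396
(t/eta)^beta = 0.4396^1.3183 = 0.3385
R(t) = exp(-0.3385)
R(t) = 0.7129

0.7129


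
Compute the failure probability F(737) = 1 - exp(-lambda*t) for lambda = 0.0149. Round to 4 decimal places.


lambda = 0.0149, t = 737
lambda * t = 10.9813
exp(-10.9813) = 0.0
F(t) = 1 - 0.0
F(t) = 1.0

1.0


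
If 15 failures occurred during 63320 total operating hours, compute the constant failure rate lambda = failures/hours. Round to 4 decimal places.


failures = 15
total_hours = 63320
lambda = 15 / 63320
lambda = 0.0002

0.0002


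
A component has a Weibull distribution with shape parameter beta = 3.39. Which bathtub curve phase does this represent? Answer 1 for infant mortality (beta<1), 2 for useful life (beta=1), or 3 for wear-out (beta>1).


beta = 3.39
Compare beta to 1:
beta < 1 => infant mortality (phase 1)
beta = 1 => useful life (phase 2)
beta > 1 => wear-out (phase 3)
Since beta = 3.39, this is wear-out (increasing failure rate)
Phase = 3

3


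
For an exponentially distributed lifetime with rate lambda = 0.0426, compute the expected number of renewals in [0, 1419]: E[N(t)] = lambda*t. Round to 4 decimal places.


lambda = 0.0426
t = 1419
E[N(t)] = lambda * t
E[N(t)] = 0.0426 * 1419
E[N(t)] = 60.4494

60.4494


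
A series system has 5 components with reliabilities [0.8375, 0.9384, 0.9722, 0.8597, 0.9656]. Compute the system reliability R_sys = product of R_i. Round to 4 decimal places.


Components: [0.8375, 0.9384, 0.9722, 0.8597, 0.9656]
After component 1 (R=0.8375): product = 0.8375
After component 2 (R=0.9384): product = 0.7859
After component 3 (R=0.9722): product = 0.7641
After component 4 (R=0.8597): product = 0.6569
After component 5 (R=0.9656): product = 0.6343
R_sys = 0.6343

0.6343


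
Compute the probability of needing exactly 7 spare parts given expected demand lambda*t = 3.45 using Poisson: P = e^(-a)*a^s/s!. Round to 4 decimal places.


a = 3.45, s = 7
e^(-a) = e^(-3.45) = 0.0317
a^s = 3.45^7 = 5817.4635
s! = 5040
P = 0.0317 * 5817.4635 / 5040
P = 0.0366

0.0366


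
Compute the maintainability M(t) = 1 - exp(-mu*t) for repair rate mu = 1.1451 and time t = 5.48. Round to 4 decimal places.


mu = 1.1451, t = 5.48
mu * t = 1.1451 * 5.48 = 6.2751
exp(-6.2751) = 0.0019
M(t) = 1 - 0.0019
M(t) = 0.9981

0.9981


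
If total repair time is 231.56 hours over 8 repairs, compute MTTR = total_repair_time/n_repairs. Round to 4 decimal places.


total_repair_time = 231.56
n_repairs = 8
MTTR = 231.56 / 8
MTTR = 28.945

28.945


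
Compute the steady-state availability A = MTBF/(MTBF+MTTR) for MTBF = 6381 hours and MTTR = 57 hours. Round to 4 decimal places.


MTBF = 6381
MTTR = 57
MTBF + MTTR = 6438
A = 6381 / 6438
A = 0.9911

0.9911


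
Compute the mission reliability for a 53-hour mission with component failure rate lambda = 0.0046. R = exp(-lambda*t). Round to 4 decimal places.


lambda = 0.0046
mission_time = 53
lambda * t = 0.0046 * 53 = 0.2438
R = exp(-0.2438)
R = 0.7836

0.7836


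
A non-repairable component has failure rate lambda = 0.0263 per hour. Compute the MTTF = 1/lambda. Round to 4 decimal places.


lambda = 0.0263
MTTF = 1 / 0.0263
MTTF = 38.0228

38.0228


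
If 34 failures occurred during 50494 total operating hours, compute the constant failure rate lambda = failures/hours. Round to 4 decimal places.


failures = 34
total_hours = 50494
lambda = 34 / 50494
lambda = 0.0007

0.0007


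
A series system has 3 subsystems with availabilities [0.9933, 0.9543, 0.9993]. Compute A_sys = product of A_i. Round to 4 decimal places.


Subsystems: [0.9933, 0.9543, 0.9993]
After subsystem 1 (A=0.9933): product = 0.9933
After subsystem 2 (A=0.9543): product = 0.9479
After subsystem 3 (A=0.9993): product = 0.9472
A_sys = 0.9472

0.9472


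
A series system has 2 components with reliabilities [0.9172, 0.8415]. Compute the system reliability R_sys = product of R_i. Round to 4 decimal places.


Components: [0.9172, 0.8415]
After component 1 (R=0.9172): product = 0.9172
After component 2 (R=0.8415): product = 0.7718
R_sys = 0.7718

0.7718


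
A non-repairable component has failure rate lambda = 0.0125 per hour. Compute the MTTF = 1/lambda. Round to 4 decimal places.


lambda = 0.0125
MTTF = 1 / 0.0125
MTTF = 80.0

80.0


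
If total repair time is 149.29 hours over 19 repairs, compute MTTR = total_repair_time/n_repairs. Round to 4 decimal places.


total_repair_time = 149.29
n_repairs = 19
MTTR = 149.29 / 19
MTTR = 7.8574

7.8574


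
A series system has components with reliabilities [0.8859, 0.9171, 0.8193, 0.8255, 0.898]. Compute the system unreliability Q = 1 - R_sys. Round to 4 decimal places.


Components: [0.8859, 0.9171, 0.8193, 0.8255, 0.898]
After component 1: product = 0.8859
After component 2: product = 0.8125
After component 3: product = 0.6656
After component 4: product = 0.5495
After component 5: product = 0.4934
R_sys = 0.4934
Q = 1 - 0.4934 = 0.5066

0.5066


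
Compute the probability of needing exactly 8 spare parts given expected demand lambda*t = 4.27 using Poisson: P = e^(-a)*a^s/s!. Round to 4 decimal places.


a = 4.27, s = 8
e^(-a) = e^(-4.27) = 0.014
a^s = 4.27^8 = 110515.451
s! = 40320
P = 0.014 * 110515.451 / 40320
P = 0.0383

0.0383


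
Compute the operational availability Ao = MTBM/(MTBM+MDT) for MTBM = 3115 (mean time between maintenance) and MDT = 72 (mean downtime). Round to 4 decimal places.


MTBM = 3115
MDT = 72
MTBM + MDT = 3187
Ao = 3115 / 3187
Ao = 0.9774

0.9774


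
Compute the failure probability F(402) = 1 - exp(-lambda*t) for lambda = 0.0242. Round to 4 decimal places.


lambda = 0.0242, t = 402
lambda * t = 9.7284
exp(-9.7284) = 0.0001
F(t) = 1 - 0.0001
F(t) = 0.9999

0.9999
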